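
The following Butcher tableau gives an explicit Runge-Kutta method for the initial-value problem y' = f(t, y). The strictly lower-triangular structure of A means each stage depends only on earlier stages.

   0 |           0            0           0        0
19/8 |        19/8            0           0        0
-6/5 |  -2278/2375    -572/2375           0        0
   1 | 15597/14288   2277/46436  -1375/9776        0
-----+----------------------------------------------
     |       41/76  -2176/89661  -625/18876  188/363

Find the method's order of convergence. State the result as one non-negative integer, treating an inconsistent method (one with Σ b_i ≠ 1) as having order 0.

4

b = (41/76, -2176/89661, -625/18876, 188/363)
c = (0, 19/8, -6/5, 1)
Ac = (0, 0, -143/250, 429/1504)
Σ b_i: 41/76·1 + (-2176/89661)·1 + (-625/18876)·1 + 188/363·1 = 1 ✓
b·c: (-2176/89661)·19/8 + (-625/18876)·(-6/5) + 188/363·1 = 1/2 ✓
b·c²: (-2176/89661)·361/64 + (-625/18876)·36/25 + 188/363·1 = 1/3 ✓
b·Ac: (-625/18876)·(-143/250) + 188/363·429/1504 = 1/6 ✓
b·c³: (-2176/89661)·6859/512 + (-625/18876)·(-216/125) + 188/363·1 = 1/4 ✓
b·(c∘Ac): (-625/18876)·429/625 + 188/363·429/1504 = 1/8 ✓
b·Ac²: (-625/18876)·(-2717/2000) + 188/363·891/12032 = 1/12 ✓
b·A²c: 188/363·121/1504 = 1/24 ✓; 4 stages ⇒ order 4.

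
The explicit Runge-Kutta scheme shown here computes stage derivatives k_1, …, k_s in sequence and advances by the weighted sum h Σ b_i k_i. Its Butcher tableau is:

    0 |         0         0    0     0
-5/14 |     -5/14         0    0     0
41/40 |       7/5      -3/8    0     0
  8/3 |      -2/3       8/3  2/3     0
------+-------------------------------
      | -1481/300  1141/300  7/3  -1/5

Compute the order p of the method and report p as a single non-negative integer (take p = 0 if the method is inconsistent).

b = (-1481/300, 1141/300, 7/3, -1/5)
c = (0, -5/14, 41/40, 8/3)
Ac = (0, 0, 15/112, -113/420)
Σ b_i: (-1481/300)·1 + 1141/300·1 + 7/3·1 + (-1/5)·1 = 1 ✓
b·c: 1141/300·(-5/14) + 7/3·41/40 + (-1/5)·8/3 = 1/2 ✓
b·c²: 1141/300·25/196 + 7/3·1681/1600 + (-1/5)·64/9 = 152647/100800 ≠ 1/3 ⇒ order 2.
b·Ac: 7/3·15/112 + (-1/5)·(-113/420) = 3077/8400 ≠ 1/6

2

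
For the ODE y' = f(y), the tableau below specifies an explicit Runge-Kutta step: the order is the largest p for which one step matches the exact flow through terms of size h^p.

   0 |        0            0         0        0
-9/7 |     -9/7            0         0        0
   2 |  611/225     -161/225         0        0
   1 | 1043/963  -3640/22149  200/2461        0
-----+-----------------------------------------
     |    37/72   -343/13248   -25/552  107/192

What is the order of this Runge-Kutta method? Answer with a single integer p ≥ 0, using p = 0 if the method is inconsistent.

4

b = (37/72, -343/13248, -25/552, 107/192)
c = (0, -9/7, 2, 1)
Ac = (0, 0, 23/25, 40/107)
Σ b_i: 37/72·1 + (-343/13248)·1 + (-25/552)·1 + 107/192·1 = 1 ✓
b·c: (-343/13248)·(-9/7) + (-25/552)·2 + 107/192·1 = 1/2 ✓
b·c²: (-343/13248)·81/49 + (-25/552)·4 + 107/192·1 = 1/3 ✓
b·Ac: (-25/552)·23/25 + 107/192·40/107 = 1/6 ✓
b·c³: (-343/13248)·(-729/343) + (-25/552)·8 + 107/192·1 = 1/4 ✓
b·(c∘Ac): (-25/552)·46/25 + 107/192·40/107 = 1/8 ✓
b·Ac²: (-25/552)·(-207/175) + 107/192·40/749 = 1/12 ✓
b·A²c: 107/192·8/107 = 1/24 ✓; 4 stages ⇒ order 4.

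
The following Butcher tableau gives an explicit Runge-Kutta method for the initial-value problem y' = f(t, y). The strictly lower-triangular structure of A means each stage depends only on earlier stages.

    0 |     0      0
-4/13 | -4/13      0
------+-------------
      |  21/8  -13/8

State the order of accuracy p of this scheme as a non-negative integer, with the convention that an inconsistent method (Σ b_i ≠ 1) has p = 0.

2

b = (21/8, -13/8)
c = (0, -4/13)
Σ b_i: 21/8·1 + (-13/8)·1 = 1 ✓
b·c: (-13/8)·(-4/13) = 1/2 ✓; 2 stages ⇒ order 2.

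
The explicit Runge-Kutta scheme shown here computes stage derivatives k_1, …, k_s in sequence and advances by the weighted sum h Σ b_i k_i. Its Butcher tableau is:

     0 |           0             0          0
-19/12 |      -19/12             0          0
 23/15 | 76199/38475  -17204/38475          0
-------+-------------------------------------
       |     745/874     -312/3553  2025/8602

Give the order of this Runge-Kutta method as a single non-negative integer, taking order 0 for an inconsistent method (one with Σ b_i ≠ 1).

b = (745/874, -312/3553, 2025/8602)
c = (0, -19/12, 23/15)
Ac = (0, 0, 4301/6075)
Σ b_i: 745/874·1 + (-312/3553)·1 + 2025/8602·1 = 1 ✓
b·c: (-312/3553)·(-19/12) + 2025/8602·23/15 = 1/2 ✓
b·c²: (-312/3553)·361/144 + 2025/8602·529/225 = 1/3 ✓
b·Ac: 2025/8602·4301/6075 = 1/6 ✓; 3 stages ⇒ order 3.

3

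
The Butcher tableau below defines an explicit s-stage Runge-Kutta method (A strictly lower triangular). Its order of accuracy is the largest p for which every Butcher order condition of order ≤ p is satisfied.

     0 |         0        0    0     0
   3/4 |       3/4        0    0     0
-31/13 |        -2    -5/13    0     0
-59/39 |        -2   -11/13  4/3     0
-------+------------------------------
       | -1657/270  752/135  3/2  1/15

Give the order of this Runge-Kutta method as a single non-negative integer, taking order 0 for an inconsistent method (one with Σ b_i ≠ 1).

b = (-1657/270, 752/135, 3/2, 1/15)
c = (0, 3/4, -31/13, -59/39)
Ac = (0, 0, -15/52, -595/156)
Σ b_i: (-1657/270)·1 + 752/135·1 + 3/2·1 + 1/15·1 = 1 ✓
b·c: 752/135·3/4 + 3/2·(-31/13) + 1/15·(-59/39) = 1/2 ✓
b·c²: 752/135·9/16 + 3/2·961/169 + 1/15·3481/1521 = 539141/45630 ≠ 1/3 ⇒ order 2.
b·Ac: 3/2·(-15/52) + 1/15·(-595/156) = -643/936 ≠ 1/6

2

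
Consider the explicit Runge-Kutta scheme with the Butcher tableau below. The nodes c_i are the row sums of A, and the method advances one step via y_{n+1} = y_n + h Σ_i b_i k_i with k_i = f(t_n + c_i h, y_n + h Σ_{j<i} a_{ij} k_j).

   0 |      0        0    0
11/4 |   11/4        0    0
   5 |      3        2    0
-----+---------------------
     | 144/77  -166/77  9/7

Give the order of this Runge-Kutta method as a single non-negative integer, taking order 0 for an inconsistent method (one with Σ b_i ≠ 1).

b = (144/77, -166/77, 9/7)
c = (0, 11/4, 5)
Ac = (0, 0, 11/2)
Σ b_i: 144/77·1 + (-166/77)·1 + 9/7·1 = 1 ✓
b·c: (-166/77)·11/4 + 9/7·5 = 1/2 ✓
b·c²: (-166/77)·121/16 + 9/7·25 = 887/56 ≠ 1/3 ⇒ order 2.
b·Ac: 9/7·11/2 = 99/14 ≠ 1/6

2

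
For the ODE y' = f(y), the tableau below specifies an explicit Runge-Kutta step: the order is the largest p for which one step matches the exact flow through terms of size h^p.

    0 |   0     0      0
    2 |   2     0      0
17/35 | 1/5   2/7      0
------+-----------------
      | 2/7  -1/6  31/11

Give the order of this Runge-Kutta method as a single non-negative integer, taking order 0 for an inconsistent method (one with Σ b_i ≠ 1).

b = (2/7, -1/6, 31/11)
c = (0, 2, 17/35)
Ac = (0, 0, 4/7)
Σ b_i: 2/7·1 + (-1/6)·1 + 31/11·1 = 1357/462 ≠ 1 ⇒ order 0.

0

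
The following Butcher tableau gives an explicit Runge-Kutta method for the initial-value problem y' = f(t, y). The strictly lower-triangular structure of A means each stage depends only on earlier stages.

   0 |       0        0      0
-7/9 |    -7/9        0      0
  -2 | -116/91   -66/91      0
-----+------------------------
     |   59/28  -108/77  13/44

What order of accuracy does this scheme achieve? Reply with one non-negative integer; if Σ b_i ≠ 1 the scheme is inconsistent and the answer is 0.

b = (59/28, -108/77, 13/44)
c = (0, -7/9, -2)
Ac = (0, 0, 22/39)
Σ b_i: 59/28·1 + (-108/77)·1 + 13/44·1 = 1 ✓
b·c: (-108/77)·(-7/9) + 13/44·(-2) = 1/2 ✓
b·c²: (-108/77)·49/81 + 13/44·4 = 1/3 ✓
b·Ac: 13/44·22/39 = 1/6 ✓; 3 stages ⇒ order 3.

3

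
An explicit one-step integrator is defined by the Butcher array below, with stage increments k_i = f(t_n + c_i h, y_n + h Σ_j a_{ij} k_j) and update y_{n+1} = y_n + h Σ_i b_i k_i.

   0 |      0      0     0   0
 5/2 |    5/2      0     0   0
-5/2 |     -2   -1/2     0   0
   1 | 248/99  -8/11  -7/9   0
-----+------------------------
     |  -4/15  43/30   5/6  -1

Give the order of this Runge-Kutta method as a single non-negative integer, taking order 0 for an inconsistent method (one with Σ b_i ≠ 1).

b = (-4/15, 43/30, 5/6, -1)
c = (0, 5/2, -5/2, 1)
Ac = (0, 0, -5/4, 25/198)
Σ b_i: (-4/15)·1 + 43/30·1 + 5/6·1 + (-1)·1 = 1 ✓
b·c: 43/30·5/2 + 5/6·(-5/2) + (-1)·1 = 1/2 ✓
b·c²: 43/30·25/4 + 5/6·25/4 + (-1)·1 = 79/6 ≠ 1/3 ⇒ order 2.
b·Ac: 5/6·(-5/4) + (-1)·25/198 = -925/792 ≠ 1/6

2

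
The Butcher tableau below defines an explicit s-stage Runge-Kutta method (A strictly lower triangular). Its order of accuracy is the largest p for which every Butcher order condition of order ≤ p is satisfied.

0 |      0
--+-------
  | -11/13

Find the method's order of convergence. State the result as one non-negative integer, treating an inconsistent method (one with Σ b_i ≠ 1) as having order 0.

0

b = (-11/13)
c = (0)
Σ b_i: (-11/13)·1 = -11/13 ≠ 1 ⇒ order 0.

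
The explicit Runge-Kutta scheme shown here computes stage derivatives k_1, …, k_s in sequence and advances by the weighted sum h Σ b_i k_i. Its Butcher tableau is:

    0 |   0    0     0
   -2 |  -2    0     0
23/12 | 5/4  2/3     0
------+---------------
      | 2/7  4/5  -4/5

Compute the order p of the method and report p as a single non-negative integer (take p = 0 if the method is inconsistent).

b = (2/7, 4/5, -4/5)
c = (0, -2, 23/12)
Ac = (0, 0, -4/3)
Σ b_i: 2/7·1 + 4/5·1 + (-4/5)·1 = 2/7 ≠ 1 ⇒ order 0.

0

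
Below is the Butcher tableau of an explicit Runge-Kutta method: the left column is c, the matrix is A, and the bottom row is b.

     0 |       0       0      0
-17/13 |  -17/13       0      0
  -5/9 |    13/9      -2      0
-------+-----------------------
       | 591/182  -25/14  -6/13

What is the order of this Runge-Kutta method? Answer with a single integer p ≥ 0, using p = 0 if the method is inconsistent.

b = (591/182, -25/14, -6/13)
c = (0, -17/13, -5/9)
Ac = (0, 0, 34/13)
Σ b_i: 591/182·1 + (-25/14)·1 + (-6/13)·1 = 1 ✓
b·c: (-25/14)·(-17/13) + (-6/13)·(-5/9) = 1415/546 ≠ 1/2 ⇒ order 1.

1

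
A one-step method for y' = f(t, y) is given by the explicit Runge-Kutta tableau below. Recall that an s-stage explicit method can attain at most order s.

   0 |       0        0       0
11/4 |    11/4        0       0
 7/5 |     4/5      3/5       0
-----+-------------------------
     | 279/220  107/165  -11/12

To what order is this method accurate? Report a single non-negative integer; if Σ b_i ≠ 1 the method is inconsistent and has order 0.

2

b = (279/220, 107/165, -11/12)
c = (0, 11/4, 7/5)
Ac = (0, 0, 33/20)
Σ b_i: 279/220·1 + 107/165·1 + (-11/12)·1 = 1 ✓
b·c: 107/165·11/4 + (-11/12)·7/5 = 1/2 ✓
b·c²: 107/165·121/16 + (-11/12)·49/25 = 1243/400 ≠ 1/3 ⇒ order 2.
b·Ac: (-11/12)·33/20 = -121/80 ≠ 1/6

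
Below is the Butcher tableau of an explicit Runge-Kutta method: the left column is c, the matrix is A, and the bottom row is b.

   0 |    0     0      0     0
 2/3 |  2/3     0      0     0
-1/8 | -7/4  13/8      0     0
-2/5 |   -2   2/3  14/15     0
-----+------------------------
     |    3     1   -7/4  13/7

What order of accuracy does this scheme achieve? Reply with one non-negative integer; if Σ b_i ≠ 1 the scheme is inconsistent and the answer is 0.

b = (3, 1, -7/4, 13/7)
c = (0, 2/3, -1/8, -2/5)
Ac = (0, 0, 13/12, 59/180)
Σ b_i: 3·1 + 1·1 + (-7/4)·1 + 13/7·1 = 115/28 ≠ 1 ⇒ order 0.

0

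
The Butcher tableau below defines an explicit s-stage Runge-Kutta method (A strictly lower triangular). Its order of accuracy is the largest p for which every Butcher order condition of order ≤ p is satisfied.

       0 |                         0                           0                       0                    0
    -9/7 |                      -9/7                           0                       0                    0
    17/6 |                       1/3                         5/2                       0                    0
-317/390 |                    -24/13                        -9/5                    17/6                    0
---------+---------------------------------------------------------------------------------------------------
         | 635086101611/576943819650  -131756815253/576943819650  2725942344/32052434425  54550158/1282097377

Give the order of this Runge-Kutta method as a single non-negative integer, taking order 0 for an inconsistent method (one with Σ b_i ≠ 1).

b = (635086101611/576943819650, -131756815253/576943819650, 2725942344/32052434425, 54550158/1282097377)
c = (0, -9/7, 17/6, -317/390)
Ac = (0, 0, -45/14, 13031/1260)
Σ b_i: 635086101611/576943819650·1 + (-131756815253/576943819650)·1 + 2725942344/32052434425·1 + 54550158/1282097377·1 = 1 ✓
b·c: (-131756815253/576943819650)·(-9/7) + 2725942344/32052434425·17/6 + 54550158/1282097377·(-317/390) = 1/2 ✓
b·c²: (-131756815253/576943819650)·81/49 + 2725942344/32052434425·289/36 + 54550158/1282097377·100489/152100 = 1/3 ✓
b·Ac: 2725942344/32052434425·(-45/14) + 54550158/1282097377·13031/1260 = 1/6 ✓
b·c³: (-131756815253/576943819650)·(-729/343) + 2725942344/32052434425·4913/216 + 54550158/1282097377·(-31855013/59319000) = 1258434574902623/525018875881500 ≠ 1/4 ⇒ order 3.
b·(c∘Ac): 2725942344/32052434425·(-255/28) + 54550158/1282097377·(-4130827/491400) = -9144976981027/8077213475100 ≠ 1/8
b·Ac²: 2725942344/32052434425·405/98 + 54550158/1282097377·1046221/52920 = 385324116563/323088539004 ≠ 1/12
b·A²c: 54550158/1282097377·(-255/28) = -6955145145/17949363278 ≠ 1/24

3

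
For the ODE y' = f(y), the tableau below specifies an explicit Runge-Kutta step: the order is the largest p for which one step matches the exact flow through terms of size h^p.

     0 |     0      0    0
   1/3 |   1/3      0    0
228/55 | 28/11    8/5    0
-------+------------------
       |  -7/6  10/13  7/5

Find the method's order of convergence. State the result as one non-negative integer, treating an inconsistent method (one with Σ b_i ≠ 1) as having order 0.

0

b = (-7/6, 10/13, 7/5)
c = (0, 1/3, 228/55)
Ac = (0, 0, 8/15)
Σ b_i: (-7/6)·1 + 10/13·1 + 7/5·1 = 391/390 ≠ 1 ⇒ order 0.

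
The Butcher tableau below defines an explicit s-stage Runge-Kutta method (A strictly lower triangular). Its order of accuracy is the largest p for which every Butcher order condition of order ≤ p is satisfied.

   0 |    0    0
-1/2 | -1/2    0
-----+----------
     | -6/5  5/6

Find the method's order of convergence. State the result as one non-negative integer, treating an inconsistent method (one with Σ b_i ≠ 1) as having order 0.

0

b = (-6/5, 5/6)
c = (0, -1/2)
Σ b_i: (-6/5)·1 + 5/6·1 = -11/30 ≠ 1 ⇒ order 0.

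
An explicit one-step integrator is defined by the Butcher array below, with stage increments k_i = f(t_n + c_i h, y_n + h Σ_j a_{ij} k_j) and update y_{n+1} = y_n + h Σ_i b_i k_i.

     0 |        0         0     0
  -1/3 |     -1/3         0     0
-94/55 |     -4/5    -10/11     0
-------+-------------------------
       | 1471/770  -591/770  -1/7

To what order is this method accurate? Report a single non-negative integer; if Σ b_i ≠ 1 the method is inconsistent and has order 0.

b = (1471/770, -591/770, -1/7)
c = (0, -1/3, -94/55)
Ac = (0, 0, 10/33)
Σ b_i: 1471/770·1 + (-591/770)·1 + (-1/7)·1 = 1 ✓
b·c: (-591/770)·(-1/3) + (-1/7)·(-94/55) = 1/2 ✓
b·c²: (-591/770)·1/9 + (-1/7)·8836/3025 = -63851/127050 ≠ 1/3 ⇒ order 2.
b·Ac: (-1/7)·10/33 = -10/231 ≠ 1/6

2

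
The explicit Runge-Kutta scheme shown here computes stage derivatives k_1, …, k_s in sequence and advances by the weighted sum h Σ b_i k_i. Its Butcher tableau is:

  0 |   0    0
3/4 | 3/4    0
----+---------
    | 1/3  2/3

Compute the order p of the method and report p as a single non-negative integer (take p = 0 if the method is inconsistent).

2

b = (1/3, 2/3)
c = (0, 3/4)
Σ b_i: 1/3·1 + 2/3·1 = 1 ✓
b·c: 2/3·3/4 = 1/2 ✓; 2 stages ⇒ order 2.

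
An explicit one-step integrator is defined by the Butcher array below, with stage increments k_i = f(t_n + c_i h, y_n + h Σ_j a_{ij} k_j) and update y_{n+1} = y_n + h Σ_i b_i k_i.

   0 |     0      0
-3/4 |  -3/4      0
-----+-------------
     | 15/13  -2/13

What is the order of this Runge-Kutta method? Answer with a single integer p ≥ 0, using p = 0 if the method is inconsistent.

b = (15/13, -2/13)
c = (0, -3/4)
Σ b_i: 15/13·1 + (-2/13)·1 = 1 ✓
b·c: (-2/13)·(-3/4) = 3/26 ≠ 1/2 ⇒ order 1.

1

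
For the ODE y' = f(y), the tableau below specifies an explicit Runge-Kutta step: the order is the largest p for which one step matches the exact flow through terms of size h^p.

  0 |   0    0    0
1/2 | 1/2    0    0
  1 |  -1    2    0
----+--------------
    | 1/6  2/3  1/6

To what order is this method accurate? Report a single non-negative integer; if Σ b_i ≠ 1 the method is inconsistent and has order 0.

b = (1/6, 2/3, 1/6)
c = (0, 1/2, 1)
Ac = (0, 0, 1)
Σ b_i: 1/6·1 + 2/3·1 + 1/6·1 = 1 ✓
b·c: 2/3·1/2 + 1/6·1 = 1/2 ✓
b·c²: 2/3·1/4 + 1/6·1 = 1/3 ✓
b·Ac: 1/6·1 = 1/6 ✓; 3 stages ⇒ order 3.

3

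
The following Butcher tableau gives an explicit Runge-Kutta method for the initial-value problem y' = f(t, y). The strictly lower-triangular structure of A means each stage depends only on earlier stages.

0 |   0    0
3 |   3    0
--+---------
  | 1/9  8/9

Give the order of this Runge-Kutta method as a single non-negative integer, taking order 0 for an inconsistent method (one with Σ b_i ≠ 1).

b = (1/9, 8/9)
c = (0, 3)
Σ b_i: 1/9·1 + 8/9·1 = 1 ✓
b·c: 8/9·3 = 8/3 ≠ 1/2 ⇒ order 1.

1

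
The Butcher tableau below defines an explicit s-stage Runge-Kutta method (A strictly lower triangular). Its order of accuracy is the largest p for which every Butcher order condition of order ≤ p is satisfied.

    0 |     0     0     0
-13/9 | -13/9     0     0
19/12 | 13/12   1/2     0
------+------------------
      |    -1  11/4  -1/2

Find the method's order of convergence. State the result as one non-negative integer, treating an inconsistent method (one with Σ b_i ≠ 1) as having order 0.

b = (-1, 11/4, -1/2)
c = (0, -13/9, 19/12)
Ac = (0, 0, -13/18)
Σ b_i: (-1)·1 + 11/4·1 + (-1/2)·1 = 5/4 ≠ 1 ⇒ order 0.

0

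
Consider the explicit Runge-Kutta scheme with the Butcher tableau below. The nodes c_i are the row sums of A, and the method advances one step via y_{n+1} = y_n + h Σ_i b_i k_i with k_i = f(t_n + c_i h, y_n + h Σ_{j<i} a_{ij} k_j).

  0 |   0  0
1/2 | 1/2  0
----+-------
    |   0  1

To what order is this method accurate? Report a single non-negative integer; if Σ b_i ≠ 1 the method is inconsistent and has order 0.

b = (0, 1)
c = (0, 1/2)
Σ b_i: 1·1 = 1 ✓
b·c: 1·1/2 = 1/2 ✓; 2 stages ⇒ order 2.

2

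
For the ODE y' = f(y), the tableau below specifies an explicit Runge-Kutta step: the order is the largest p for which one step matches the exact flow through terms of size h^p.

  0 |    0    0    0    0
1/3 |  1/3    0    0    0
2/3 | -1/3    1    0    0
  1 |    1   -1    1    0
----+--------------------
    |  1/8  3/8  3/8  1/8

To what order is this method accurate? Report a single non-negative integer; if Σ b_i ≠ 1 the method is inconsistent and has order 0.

4

b = (1/8, 3/8, 3/8, 1/8)
c = (0, 1/3, 2/3, 1)
Ac = (0, 0, 1/3, 1/3)
Σ b_i: 1/8·1 + 3/8·1 + 3/8·1 + 1/8·1 = 1 ✓
b·c: 3/8·1/3 + 3/8·2/3 + 1/8·1 = 1/2 ✓
b·c²: 3/8·1/9 + 3/8·4/9 + 1/8·1 = 1/3 ✓
b·Ac: 3/8·1/3 + 1/8·1/3 = 1/6 ✓
b·c³: 3/8·1/27 + 3/8·8/27 + 1/8·1 = 1/4 ✓
b·(c∘Ac): 3/8·2/9 + 1/8·1/3 = 1/8 ✓
b·Ac²: 3/8·1/9 + 1/8·1/3 = 1/12 ✓
b·A²c: 1/8·1/3 = 1/24 ✓; 4 stages ⇒ order 4.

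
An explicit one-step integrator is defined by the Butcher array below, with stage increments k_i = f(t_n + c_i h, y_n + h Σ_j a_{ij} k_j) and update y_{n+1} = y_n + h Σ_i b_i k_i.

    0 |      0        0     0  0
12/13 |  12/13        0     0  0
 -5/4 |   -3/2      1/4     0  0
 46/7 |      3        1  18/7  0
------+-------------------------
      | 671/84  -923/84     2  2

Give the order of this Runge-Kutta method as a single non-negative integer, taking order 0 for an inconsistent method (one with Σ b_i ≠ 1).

b = (671/84, -923/84, 2, 2)
c = (0, 12/13, -5/4, 46/7)
Ac = (0, 0, 3/13, -417/182)
Σ b_i: 671/84·1 + (-923/84)·1 + 2·1 + 2·1 = 1 ✓
b·c: (-923/84)·12/13 + 2·(-5/4) + 2·46/7 = 1/2 ✓
b·c²: (-923/84)·144/169 + 2·25/16 + 2·2116/49 = 408341/5096 ≠ 1/3 ⇒ order 2.
b·Ac: 2·3/13 + 2·(-417/182) = -375/91 ≠ 1/6

2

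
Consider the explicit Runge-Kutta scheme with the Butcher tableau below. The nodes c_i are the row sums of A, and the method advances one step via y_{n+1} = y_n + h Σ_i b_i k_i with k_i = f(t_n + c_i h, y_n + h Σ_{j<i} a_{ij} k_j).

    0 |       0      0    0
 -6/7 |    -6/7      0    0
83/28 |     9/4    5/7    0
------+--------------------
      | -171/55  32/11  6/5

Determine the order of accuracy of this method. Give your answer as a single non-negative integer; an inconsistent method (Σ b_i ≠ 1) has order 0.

1

b = (-171/55, 32/11, 6/5)
c = (0, -6/7, 83/28)
Ac = (0, 0, -30/49)
Σ b_i: (-171/55)·1 + 32/11·1 + 6/5·1 = 1 ✓
b·c: 32/11·(-6/7) + 6/5·83/28 = 117/110 ≠ 1/2 ⇒ order 1.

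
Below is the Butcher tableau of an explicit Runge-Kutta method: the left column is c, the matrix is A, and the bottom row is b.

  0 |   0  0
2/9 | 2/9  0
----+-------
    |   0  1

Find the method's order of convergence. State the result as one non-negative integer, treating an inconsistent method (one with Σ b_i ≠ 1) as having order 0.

1

b = (0, 1)
c = (0, 2/9)
Σ b_i: 1·1 = 1 ✓
b·c: 1·2/9 = 2/9 ≠ 1/2 ⇒ order 1.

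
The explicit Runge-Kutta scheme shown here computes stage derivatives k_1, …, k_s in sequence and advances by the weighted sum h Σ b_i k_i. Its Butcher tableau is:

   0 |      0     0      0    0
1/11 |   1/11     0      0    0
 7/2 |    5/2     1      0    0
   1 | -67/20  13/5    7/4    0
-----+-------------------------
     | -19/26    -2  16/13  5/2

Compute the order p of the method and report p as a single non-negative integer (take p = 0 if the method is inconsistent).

1

b = (-19/26, -2, 16/13, 5/2)
c = (0, 1/11, 7/2, 1)
Ac = (0, 0, 1/11, 2799/440)
Σ b_i: (-19/26)·1 + (-2)·1 + 16/13·1 + 5/2·1 = 1 ✓
b·c: (-2)·1/11 + 16/13·7/2 + 5/2·1 = 1895/286 ≠ 1/2 ⇒ order 1.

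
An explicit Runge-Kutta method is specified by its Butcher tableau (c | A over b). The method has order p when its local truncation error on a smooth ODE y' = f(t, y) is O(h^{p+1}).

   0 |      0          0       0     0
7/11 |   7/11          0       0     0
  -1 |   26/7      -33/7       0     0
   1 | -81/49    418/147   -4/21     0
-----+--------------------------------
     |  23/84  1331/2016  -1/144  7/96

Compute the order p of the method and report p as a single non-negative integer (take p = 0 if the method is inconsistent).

4

b = (23/84, 1331/2016, -1/144, 7/96)
c = (0, 7/11, -1, 1)
Ac = (0, 0, -3, 2)
Σ b_i: 23/84·1 + 1331/2016·1 + (-1/144)·1 + 7/96·1 = 1 ✓
b·c: 1331/2016·7/11 + (-1/144)·(-1) + 7/96·1 = 1/2 ✓
b·c²: 1331/2016·49/121 + (-1/144)·1 + 7/96·1 = 1/3 ✓
b·Ac: (-1/144)·(-3) + 7/96·2 = 1/6 ✓
b·c³: 1331/2016·343/1331 + (-1/144)·(-1) + 7/96·1 = 1/4 ✓
b·(c∘Ac): (-1/144)·3 + 7/96·2 = 1/8 ✓
b·Ac²: (-1/144)·(-21/11) + 7/96·74/77 = 1/12 ✓
b·A²c: 7/96·4/7 = 1/24 ✓; 4 stages ⇒ order 4.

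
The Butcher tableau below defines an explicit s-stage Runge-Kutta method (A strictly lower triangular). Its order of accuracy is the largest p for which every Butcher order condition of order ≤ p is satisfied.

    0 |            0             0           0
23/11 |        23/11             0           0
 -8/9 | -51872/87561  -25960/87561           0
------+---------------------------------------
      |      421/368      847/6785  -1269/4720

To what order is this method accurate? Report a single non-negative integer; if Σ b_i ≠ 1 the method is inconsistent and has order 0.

3

b = (421/368, 847/6785, -1269/4720)
c = (0, 23/11, -8/9)
Ac = (0, 0, -2360/3807)
Σ b_i: 421/368·1 + 847/6785·1 + (-1269/4720)·1 = 1 ✓
b·c: 847/6785·23/11 + (-1269/4720)·(-8/9) = 1/2 ✓
b·c²: 847/6785·529/121 + (-1269/4720)·64/81 = 1/3 ✓
b·Ac: (-1269/4720)·(-2360/3807) = 1/6 ✓; 3 stages ⇒ order 3.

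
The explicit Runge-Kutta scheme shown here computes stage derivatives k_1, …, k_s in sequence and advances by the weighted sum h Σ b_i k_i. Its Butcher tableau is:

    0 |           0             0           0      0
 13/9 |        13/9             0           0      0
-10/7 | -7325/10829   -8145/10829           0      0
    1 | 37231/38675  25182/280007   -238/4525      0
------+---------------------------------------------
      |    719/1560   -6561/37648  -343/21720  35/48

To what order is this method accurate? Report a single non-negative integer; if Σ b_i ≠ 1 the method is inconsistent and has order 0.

b = (719/1560, -6561/37648, -343/21720, 35/48)
c = (0, 13/9, -10/7, 1)
Ac = (0, 0, -905/833, 122/595)
Σ b_i: 719/1560·1 + (-6561/37648)·1 + (-343/21720)·1 + 35/48·1 = 1 ✓
b·c: (-6561/37648)·13/9 + (-343/21720)·(-10/7) + 35/48·1 = 1/2 ✓
b·c²: (-6561/37648)·169/81 + (-343/21720)·100/49 + 35/48·1 = 1/3 ✓
b·Ac: (-343/21720)·(-905/833) + 35/48·122/595 = 1/6 ✓
b·c³: (-6561/37648)·2197/729 + (-343/21720)·(-1000/343) + 35/48·1 = 1/4 ✓
b·(c∘Ac): (-343/21720)·9050/5831 + 35/48·122/595 = 1/8 ✓
b·Ac²: (-343/21720)·(-11765/7497) + 35/48·86/1071 = 1/12 ✓
b·A²c: 35/48·2/35 = 1/24 ✓; 4 stages ⇒ order 4.

4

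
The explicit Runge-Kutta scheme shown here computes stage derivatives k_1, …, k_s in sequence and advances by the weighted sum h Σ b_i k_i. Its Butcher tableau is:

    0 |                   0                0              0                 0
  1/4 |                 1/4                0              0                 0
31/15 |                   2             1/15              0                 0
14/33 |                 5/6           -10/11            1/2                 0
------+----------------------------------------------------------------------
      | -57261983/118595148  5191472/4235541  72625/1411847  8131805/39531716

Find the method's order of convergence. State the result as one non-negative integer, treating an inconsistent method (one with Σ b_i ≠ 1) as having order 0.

3

b = (-57261983/118595148, 5191472/4235541, 72625/1411847, 8131805/39531716)
c = (0, 1/4, 31/15, 14/33)
Ac = (0, 0, 1/60, 133/165)
Σ b_i: (-57261983/118595148)·1 + 5191472/4235541·1 + 72625/1411847·1 + 8131805/39531716·1 = 1 ✓
b·c: 5191472/4235541·1/4 + 72625/1411847·31/15 + 8131805/39531716·14/33 = 1/2 ✓
b·c²: 5191472/4235541·1/16 + 72625/1411847·961/225 + 8131805/39531716·196/1089 = 1/3 ✓
b·Ac: 72625/1411847·1/60 + 8131805/39531716·133/165 = 1/6 ✓
b·c³: 5191472/4235541·1/64 + 72625/1411847·29791/3375 + 8131805/39531716·2744/35937 = 820043717/1677274236 ≠ 1/4 ⇒ order 3.
b·(c∘Ac): 72625/1411847·31/900 + 8131805/39531716·1862/5445 = 1221787/16942164 ≠ 1/8
b·Ac²: 72625/1411847·1/240 + 8131805/39531716·41159/19800 = 6088449559/14231417760 ≠ 1/12
b·A²c: 8131805/39531716·1/120 = 1626361/948761184 ≠ 1/24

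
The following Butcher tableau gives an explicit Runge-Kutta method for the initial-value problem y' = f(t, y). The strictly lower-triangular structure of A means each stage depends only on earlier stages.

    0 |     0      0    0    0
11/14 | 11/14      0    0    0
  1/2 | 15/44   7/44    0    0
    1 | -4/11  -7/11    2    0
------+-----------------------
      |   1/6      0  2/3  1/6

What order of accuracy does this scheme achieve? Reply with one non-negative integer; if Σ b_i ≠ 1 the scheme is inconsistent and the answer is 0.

4

b = (1/6, 0, 2/3, 1/6)
c = (0, 11/14, 1/2, 1)
Ac = (0, 0, 1/8, 1/2)
Σ b_i: 1/6·1 + 2/3·1 + 1/6·1 = 1 ✓
b·c: 2/3·1/2 + 1/6·1 = 1/2 ✓
b·c²: 2/3·1/4 + 1/6·1 = 1/3 ✓
b·Ac: 2/3·1/8 + 1/6·1/2 = 1/6 ✓
b·c³: 2/3·1/8 + 1/6·1 = 1/4 ✓
b·(c∘Ac): 2/3·1/16 + 1/6·1/2 = 1/8 ✓
b·Ac²: 2/3·11/112 + 1/6·3/28 = 1/12 ✓
b·A²c: 1/6·1/4 = 1/24 ✓; 4 stages ⇒ order 4.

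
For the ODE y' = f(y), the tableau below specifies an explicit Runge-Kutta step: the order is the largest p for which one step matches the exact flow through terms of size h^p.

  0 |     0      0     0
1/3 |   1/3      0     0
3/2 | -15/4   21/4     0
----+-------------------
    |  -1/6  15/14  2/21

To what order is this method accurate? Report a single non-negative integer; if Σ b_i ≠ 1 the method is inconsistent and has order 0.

3

b = (-1/6, 15/14, 2/21)
c = (0, 1/3, 3/2)
Ac = (0, 0, 7/4)
Σ b_i: (-1/6)·1 + 15/14·1 + 2/21·1 = 1 ✓
b·c: 15/14·1/3 + 2/21·3/2 = 1/2 ✓
b·c²: 15/14·1/9 + 2/21·9/4 = 1/3 ✓
b·Ac: 2/21·7/4 = 1/6 ✓; 3 stages ⇒ order 3.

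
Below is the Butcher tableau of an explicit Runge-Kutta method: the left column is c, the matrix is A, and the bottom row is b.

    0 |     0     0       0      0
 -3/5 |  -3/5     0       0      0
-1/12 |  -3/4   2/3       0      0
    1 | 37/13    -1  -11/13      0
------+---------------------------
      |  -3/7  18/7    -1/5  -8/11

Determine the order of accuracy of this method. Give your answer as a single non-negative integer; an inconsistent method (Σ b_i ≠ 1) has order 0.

0

b = (-3/7, 18/7, -1/5, -8/11)
c = (0, -3/5, -1/12, 1)
Ac = (0, 0, -2/5, 523/780)
Σ b_i: (-3/7)·1 + 18/7·1 + (-1/5)·1 + (-8/11)·1 = 468/385 ≠ 1 ⇒ order 0.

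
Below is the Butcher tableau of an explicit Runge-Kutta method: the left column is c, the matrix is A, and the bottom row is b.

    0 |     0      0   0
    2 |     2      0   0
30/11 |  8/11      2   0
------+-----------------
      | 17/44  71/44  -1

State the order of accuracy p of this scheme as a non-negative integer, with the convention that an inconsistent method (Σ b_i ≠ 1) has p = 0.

2

b = (17/44, 71/44, -1)
c = (0, 2, 30/11)
Ac = (0, 0, 4)
Σ b_i: 17/44·1 + 71/44·1 + (-1)·1 = 1 ✓
b·c: 71/44·2 + (-1)·30/11 = 1/2 ✓
b·c²: 71/44·4 + (-1)·900/121 = -119/121 ≠ 1/3 ⇒ order 2.
b·Ac: (-1)·4 = -4 ≠ 1/6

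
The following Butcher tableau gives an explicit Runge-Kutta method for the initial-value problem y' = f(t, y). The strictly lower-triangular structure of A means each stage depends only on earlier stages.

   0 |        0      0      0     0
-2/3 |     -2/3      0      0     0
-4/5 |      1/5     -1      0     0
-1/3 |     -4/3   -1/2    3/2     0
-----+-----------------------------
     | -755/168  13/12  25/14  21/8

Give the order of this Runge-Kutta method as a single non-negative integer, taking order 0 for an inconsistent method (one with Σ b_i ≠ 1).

b = (-755/168, 13/12, 25/14, 21/8)
c = (0, -2/3, -4/5, -1/3)
Ac = (0, 0, 2/3, -13/15)
Σ b_i: (-755/168)·1 + 13/12·1 + 25/14·1 + 21/8·1 = 1 ✓
b·c: 13/12·(-2/3) + 25/14·(-4/5) + 21/8·(-1/3) = -1525/504 ≠ 1/2 ⇒ order 1.

1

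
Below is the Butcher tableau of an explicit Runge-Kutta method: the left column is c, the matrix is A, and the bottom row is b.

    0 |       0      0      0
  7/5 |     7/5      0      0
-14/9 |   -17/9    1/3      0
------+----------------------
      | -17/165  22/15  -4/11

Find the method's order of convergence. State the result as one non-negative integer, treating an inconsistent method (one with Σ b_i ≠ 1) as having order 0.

b = (-17/165, 22/15, -4/11)
c = (0, 7/5, -14/9)
Ac = (0, 0, 7/15)
Σ b_i: (-17/165)·1 + 22/15·1 + (-4/11)·1 = 1 ✓
b·c: 22/15·7/5 + (-4/11)·(-14/9) = 6482/2475 ≠ 1/2 ⇒ order 1.

1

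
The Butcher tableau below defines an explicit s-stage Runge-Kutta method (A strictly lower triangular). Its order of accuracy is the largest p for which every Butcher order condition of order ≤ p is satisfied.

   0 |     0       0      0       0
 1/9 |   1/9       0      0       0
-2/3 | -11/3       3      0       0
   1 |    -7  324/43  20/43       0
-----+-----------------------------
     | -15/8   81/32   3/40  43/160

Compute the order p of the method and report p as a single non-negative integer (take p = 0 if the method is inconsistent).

4

b = (-15/8, 81/32, 3/40, 43/160)
c = (0, 1/9, -2/3, 1)
Ac = (0, 0, 1/3, 68/129)
Σ b_i: (-15/8)·1 + 81/32·1 + 3/40·1 + 43/160·1 = 1 ✓
b·c: 81/32·1/9 + 3/40·(-2/3) + 43/160·1 = 1/2 ✓
b·c²: 81/32·1/81 + 3/40·4/9 + 43/160·1 = 1/3 ✓
b·Ac: 3/40·1/3 + 43/160·68/129 = 1/6 ✓
b·c³: 81/32·1/729 + 3/40·(-8/27) + 43/160·1 = 1/4 ✓
b·(c∘Ac): 3/40·(-2/9) + 43/160·68/129 = 1/8 ✓
b·Ac²: 3/40·1/27 + 43/160·116/387 = 1/12 ✓
b·A²c: 43/160·20/129 = 1/24 ✓; 4 stages ⇒ order 4.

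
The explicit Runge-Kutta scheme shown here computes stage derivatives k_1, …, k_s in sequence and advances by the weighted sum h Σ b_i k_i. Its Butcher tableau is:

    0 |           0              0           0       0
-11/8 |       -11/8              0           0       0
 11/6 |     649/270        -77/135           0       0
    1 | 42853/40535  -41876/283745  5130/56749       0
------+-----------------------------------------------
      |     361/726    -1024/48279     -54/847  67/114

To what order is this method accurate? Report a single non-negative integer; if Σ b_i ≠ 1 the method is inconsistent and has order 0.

b = (361/726, -1024/48279, -54/847, 67/114)
c = (0, -11/8, 11/6, 1)
Ac = (0, 0, 847/1080, 247/670)
Σ b_i: 361/726·1 + (-1024/48279)·1 + (-54/847)·1 + 67/114·1 = 1 ✓
b·c: (-1024/48279)·(-11/8) + (-54/847)·11/6 + 67/114·1 = 1/2 ✓
b·c²: (-1024/48279)·121/64 + (-54/847)·121/36 + 67/114·1 = 1/3 ✓
b·Ac: (-54/847)·847/1080 + 67/114·247/670 = 1/6 ✓
b·c³: (-1024/48279)·(-1331/512) + (-54/847)·1331/216 + 67/114·1 = 1/4 ✓
b·(c∘Ac): (-54/847)·9317/6480 + 67/114·247/670 = 1/8 ✓
b·Ac²: (-54/847)·(-9317/8640) + 67/114·133/5360 = 1/12 ✓
b·A²c: 67/114·19/268 = 1/24 ✓; 4 stages ⇒ order 4.

4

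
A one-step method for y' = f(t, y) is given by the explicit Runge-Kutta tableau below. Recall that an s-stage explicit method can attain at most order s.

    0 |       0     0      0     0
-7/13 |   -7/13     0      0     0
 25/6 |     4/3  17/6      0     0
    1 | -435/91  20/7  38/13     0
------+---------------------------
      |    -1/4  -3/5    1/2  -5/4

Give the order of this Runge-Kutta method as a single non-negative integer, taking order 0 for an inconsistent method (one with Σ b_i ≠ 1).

0

b = (-1/4, -3/5, 1/2, -5/4)
c = (0, -7/13, 25/6, 1)
Ac = (0, 0, -119/78, 415/39)
Σ b_i: (-1/4)·1 + (-3/5)·1 + 1/2·1 + (-5/4)·1 = -8/5 ≠ 1 ⇒ order 0.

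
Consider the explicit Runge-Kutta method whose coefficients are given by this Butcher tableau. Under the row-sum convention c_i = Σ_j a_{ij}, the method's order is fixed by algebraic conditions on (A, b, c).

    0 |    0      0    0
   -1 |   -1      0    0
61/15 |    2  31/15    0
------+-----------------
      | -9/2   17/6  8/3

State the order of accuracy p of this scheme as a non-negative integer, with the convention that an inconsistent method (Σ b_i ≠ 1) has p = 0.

1

b = (-9/2, 17/6, 8/3)
c = (0, -1, 61/15)
Ac = (0, 0, -31/15)
Σ b_i: (-9/2)·1 + 17/6·1 + 8/3·1 = 1 ✓
b·c: 17/6·(-1) + 8/3·61/15 = 721/90 ≠ 1/2 ⇒ order 1.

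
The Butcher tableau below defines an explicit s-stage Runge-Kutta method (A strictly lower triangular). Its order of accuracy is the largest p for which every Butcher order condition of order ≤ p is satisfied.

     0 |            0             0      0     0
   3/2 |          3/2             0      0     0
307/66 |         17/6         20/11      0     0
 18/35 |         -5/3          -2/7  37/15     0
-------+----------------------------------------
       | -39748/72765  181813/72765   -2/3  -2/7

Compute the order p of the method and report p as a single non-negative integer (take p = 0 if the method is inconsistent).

2

b = (-39748/72765, 181813/72765, -2/3, -2/7)
c = (0, 3/2, 307/66, 18/35)
Ac = (0, 0, 30/11, 76543/6930)
Σ b_i: (-39748/72765)·1 + 181813/72765·1 + (-2/3)·1 + (-2/7)·1 = 1 ✓
b·c: 181813/72765·3/2 + (-2/3)·307/66 + (-2/7)·18/35 = 1/2 ✓
b·c²: 181813/72765·9/4 + (-2/3)·94249/4356 + (-2/7)·324/1225 = -994856369/112058100 ≠ 1/3 ⇒ order 2.
b·Ac: (-2/3)·30/11 + (-2/7)·76543/6930 = -120643/24255 ≠ 1/6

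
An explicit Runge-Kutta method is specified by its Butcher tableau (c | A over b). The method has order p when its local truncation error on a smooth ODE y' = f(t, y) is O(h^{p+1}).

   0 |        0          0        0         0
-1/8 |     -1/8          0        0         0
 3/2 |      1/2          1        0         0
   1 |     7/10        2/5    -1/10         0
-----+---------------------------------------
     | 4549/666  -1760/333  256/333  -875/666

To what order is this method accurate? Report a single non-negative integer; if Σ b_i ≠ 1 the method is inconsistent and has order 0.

b = (4549/666, -1760/333, 256/333, -875/666)
c = (0, -1/8, 3/2, 1)
Ac = (0, 0, -1/8, -1/5)
Σ b_i: 4549/666·1 + (-1760/333)·1 + 256/333·1 + (-875/666)·1 = 1 ✓
b·c: (-1760/333)·(-1/8) + 256/333·3/2 + (-875/666)·1 = 1/2 ✓
b·c²: (-1760/333)·1/64 + 256/333·9/4 + (-875/666)·1 = 1/3 ✓
b·Ac: 256/333·(-1/8) + (-875/666)·(-1/5) = 1/6 ✓
b·c³: (-1760/333)·(-1/512) + 256/333·27/8 + (-875/666)·1 = 2293/1776 ≠ 1/4 ⇒ order 3.
b·(c∘Ac): 256/333·(-3/16) + (-875/666)·(-1/5) = 79/666 ≠ 1/8
b·Ac²: 256/333·1/64 + (-875/666)·(-7/32) = 709/2368 ≠ 1/12
b·A²c: (-875/666)·1/80 = -175/10656 ≠ 1/24

3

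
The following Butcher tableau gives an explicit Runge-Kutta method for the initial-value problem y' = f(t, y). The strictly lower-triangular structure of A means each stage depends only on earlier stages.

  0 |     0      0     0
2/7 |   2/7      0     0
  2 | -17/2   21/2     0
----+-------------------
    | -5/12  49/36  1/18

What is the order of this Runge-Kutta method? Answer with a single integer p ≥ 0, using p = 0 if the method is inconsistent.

b = (-5/12, 49/36, 1/18)
c = (0, 2/7, 2)
Ac = (0, 0, 3)
Σ b_i: (-5/12)·1 + 49/36·1 + 1/18·1 = 1 ✓
b·c: 49/36·2/7 + 1/18·2 = 1/2 ✓
b·c²: 49/36·4/49 + 1/18·4 = 1/3 ✓
b·Ac: 1/18·3 = 1/6 ✓; 3 stages ⇒ order 3.

3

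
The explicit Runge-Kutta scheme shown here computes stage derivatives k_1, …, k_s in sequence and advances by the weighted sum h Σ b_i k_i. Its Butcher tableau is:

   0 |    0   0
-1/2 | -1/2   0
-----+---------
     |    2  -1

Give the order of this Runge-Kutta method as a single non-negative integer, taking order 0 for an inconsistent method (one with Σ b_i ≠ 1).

b = (2, -1)
c = (0, -1/2)
Σ b_i: 2·1 + (-1)·1 = 1 ✓
b·c: (-1)·(-1/2) = 1/2 ✓; 2 stages ⇒ order 2.

2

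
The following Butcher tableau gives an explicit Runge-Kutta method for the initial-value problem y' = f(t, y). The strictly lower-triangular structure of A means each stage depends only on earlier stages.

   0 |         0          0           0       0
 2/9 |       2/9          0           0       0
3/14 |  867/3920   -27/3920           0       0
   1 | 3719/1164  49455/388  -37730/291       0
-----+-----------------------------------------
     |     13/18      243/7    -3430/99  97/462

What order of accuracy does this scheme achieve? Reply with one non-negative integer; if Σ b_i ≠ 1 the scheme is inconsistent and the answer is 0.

4

b = (13/18, 243/7, -3430/99, 97/462)
c = (0, 2/9, 3/14, 1)
Ac = (0, 0, -3/1960, 105/194)
Σ b_i: 13/18·1 + 243/7·1 + (-3430/99)·1 + 97/462·1 = 1 ✓
b·c: 243/7·2/9 + (-3430/99)·3/14 + 97/462·1 = 1/2 ✓
b·c²: 243/7·4/81 + (-3430/99)·9/196 + 97/462·1 = 1/3 ✓
b·Ac: (-3430/99)·(-3/1960) + 97/462·105/194 = 1/6 ✓
b·c³: 243/7·8/729 + (-3430/99)·27/2744 + 97/462·1 = 1/4 ✓
b·(c∘Ac): (-3430/99)·(-9/27440) + 97/462·105/194 = 1/8 ✓
b·Ac²: (-3430/99)·(-1/2940) + 97/462·595/1746 = 1/12 ✓
b·A²c: 97/462·77/388 = 1/24 ✓; 4 stages ⇒ order 4.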